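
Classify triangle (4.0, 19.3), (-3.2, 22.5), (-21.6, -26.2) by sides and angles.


Side lengths squared: AB^2=62.08, BC^2=2710.25, CA^2=2725.61
Sorted: [62.08, 2710.25, 2725.61]
By sides: Scalene, By angles: Acute

Scalene, Acute


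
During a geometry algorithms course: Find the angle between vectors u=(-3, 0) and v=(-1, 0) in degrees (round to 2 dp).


u.v = 3, |u| = sqrt(9) = 3, |v| = sqrt(1) = 1
cos(theta) = u.v/(|u||v|) = 3/sqrt(9) = 1
theta = acos(1) = 0 degrees

0 degrees


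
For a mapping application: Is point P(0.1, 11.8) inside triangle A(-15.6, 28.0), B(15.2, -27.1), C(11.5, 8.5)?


Cross products: AB x AP = 366.11, BC x BP = 393.63, CA x CP = 132.87
All same sign? yes

Yes, inside


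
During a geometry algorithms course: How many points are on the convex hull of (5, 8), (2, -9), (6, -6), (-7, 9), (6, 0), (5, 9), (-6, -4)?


Convex hull vertices (CCW): (-7, 9), (-6, -4), (2, -9), (6, -6), (6, 0), (5, 9)
Count = 6

6


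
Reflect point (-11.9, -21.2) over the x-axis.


Reflection over x-axis: (x,y) -> (x,-y)
(-11.9, -21.2) -> (-11.9, 21.2)

(-11.9, 21.2)


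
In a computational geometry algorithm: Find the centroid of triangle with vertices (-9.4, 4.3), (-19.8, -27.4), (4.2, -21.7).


Centroid = ((x_A+x_B+x_C)/3, (y_A+y_B+y_C)/3)
= (((-9.4)+(-19.8)+4.2)/3, (4.3+(-27.4)+(-21.7))/3)
= (-8.3333, -14.9333)

(-8.3333, -14.9333)


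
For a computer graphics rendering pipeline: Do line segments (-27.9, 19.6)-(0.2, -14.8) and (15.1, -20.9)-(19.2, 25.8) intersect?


Cross products: d1=2174.15, d2=720.84, d3=341.15, d4=1794.46
d1*d2 < 0 and d3*d4 < 0? no

No, they don't intersect


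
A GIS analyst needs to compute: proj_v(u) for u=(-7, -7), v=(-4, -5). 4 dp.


u.v = 63, |v| = sqrt(41) = 6.4031
Scalar projection = u.v / |v| = 63 / sqrt(41) = 9.8389

9.8389


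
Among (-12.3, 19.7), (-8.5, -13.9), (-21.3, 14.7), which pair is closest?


d(P0,P1) = 33.8142, d(P0,P2) = 10.2956, d(P1,P2) = 31.3337
Closest: P0 and P2

Closest pair: (-12.3, 19.7) and (-21.3, 14.7), distance = 10.2956


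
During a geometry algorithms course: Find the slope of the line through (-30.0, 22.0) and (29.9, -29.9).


slope = (y2-y1)/(x2-x1) = ((-29.9)-22)/(29.9-(-30)) = (-51.9)/59.9 = -0.8664

-0.8664


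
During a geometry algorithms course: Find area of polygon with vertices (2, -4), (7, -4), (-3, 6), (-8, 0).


Shoelace sum: (2*(-4) - 7*(-4)) + (7*6 - (-3)*(-4)) + ((-3)*0 - (-8)*6) + ((-8)*(-4) - 2*0)
= 130
Area = |130|/2 = 65

65


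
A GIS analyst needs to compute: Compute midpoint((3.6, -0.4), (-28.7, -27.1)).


M = ((3.6+(-28.7))/2, ((-0.4)+(-27.1))/2)
= (-12.55, -13.75)

(-12.55, -13.75)


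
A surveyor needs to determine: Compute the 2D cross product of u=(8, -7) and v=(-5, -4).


u x v = u_x*v_y - u_y*v_x = 8*(-4) - (-7)*(-5)
= (-32) - 35 = -67

-67


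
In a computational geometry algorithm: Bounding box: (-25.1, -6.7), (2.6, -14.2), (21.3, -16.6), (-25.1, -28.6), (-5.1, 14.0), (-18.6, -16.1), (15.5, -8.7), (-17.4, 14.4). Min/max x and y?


x range: [-25.1, 21.3]
y range: [-28.6, 14.4]
Bounding box: (-25.1,-28.6) to (21.3,14.4)

(-25.1,-28.6) to (21.3,14.4)


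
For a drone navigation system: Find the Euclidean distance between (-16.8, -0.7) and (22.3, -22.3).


dx=39.1, dy=-21.6
d^2 = 39.1^2 + (-21.6)^2 = 1995.37
d = sqrt(1995.37) = 44.6696

44.6696


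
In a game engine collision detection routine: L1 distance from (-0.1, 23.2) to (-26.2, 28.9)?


|(-0.1)-(-26.2)| + |23.2-28.9| = 26.1 + 5.7 = 31.8

31.8


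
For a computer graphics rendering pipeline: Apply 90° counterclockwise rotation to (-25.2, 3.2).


90° CCW: (x,y) -> (-y, x)
(-25.2,3.2) -> (-3.2, -25.2)

(-3.2, -25.2)


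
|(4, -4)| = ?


|u| = sqrt(4^2 + (-4)^2) = sqrt(32) = 5.6569

5.6569


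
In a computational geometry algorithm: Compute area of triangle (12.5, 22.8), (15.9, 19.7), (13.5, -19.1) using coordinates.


Area = |x_A(y_B-y_C) + x_B(y_C-y_A) + x_C(y_A-y_B)|/2
= |485 + (-666.21) + 41.85|/2
= 139.36/2 = 69.68

69.68


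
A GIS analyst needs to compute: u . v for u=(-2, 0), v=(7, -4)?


u . v = u_x*v_x + u_y*v_y = (-2)*7 + 0*(-4)
= (-14) + 0 = -14

-14


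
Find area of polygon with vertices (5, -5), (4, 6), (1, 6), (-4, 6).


Shoelace sum: (5*6 - 4*(-5)) + (4*6 - 1*6) + (1*6 - (-4)*6) + ((-4)*(-5) - 5*6)
= 88
Area = |88|/2 = 44

44


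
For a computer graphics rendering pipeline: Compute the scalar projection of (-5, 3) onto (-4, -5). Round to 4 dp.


u.v = 5, |v| = sqrt(41) = 6.4031
Scalar projection = u.v / |v| = 5 / sqrt(41) = 0.7809

0.7809


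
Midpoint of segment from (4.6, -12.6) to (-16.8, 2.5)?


M = ((4.6+(-16.8))/2, ((-12.6)+2.5)/2)
= (-6.1, -5.05)

(-6.1, -5.05)


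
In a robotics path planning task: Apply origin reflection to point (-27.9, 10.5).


Reflection over origin: (x,y) -> (-x,-y)
(-27.9, 10.5) -> (27.9, -10.5)

(27.9, -10.5)


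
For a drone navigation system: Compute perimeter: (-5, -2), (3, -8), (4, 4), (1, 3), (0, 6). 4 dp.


Sides: (-5, -2)->(3, -8): sqrt(100) = 10, (3, -8)->(4, 4): sqrt(145) = 12.041595, (4, 4)->(1, 3): sqrt(10) = 3.162278, (1, 3)->(0, 6): sqrt(10) = 3.162278, (0, 6)->(-5, -2): sqrt(89) = 9.433981
Sum = 37.800132
Perimeter = 37.8001

37.8001


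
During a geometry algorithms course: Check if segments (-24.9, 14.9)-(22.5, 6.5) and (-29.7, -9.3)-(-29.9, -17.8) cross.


Cross products: d1=35.96, d2=440.54, d3=-1187.4, d4=-1591.98
d1*d2 < 0 and d3*d4 < 0? no

No, they don't intersect


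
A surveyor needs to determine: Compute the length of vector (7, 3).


|u| = sqrt(7^2 + 3^2) = sqrt(58) = 7.6158

7.6158


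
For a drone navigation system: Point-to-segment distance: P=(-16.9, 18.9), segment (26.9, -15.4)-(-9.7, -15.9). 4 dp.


Project P onto AB: t = 1 (clamped to [0,1])
Closest point on segment: (-9.7, -15.9)
Distance: 35.537

35.537


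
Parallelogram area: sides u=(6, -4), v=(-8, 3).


|u x v| = |6*3 - (-4)*(-8)|
= |18 - 32| = 14

14


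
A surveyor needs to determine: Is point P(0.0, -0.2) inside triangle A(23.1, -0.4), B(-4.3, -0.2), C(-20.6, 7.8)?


Cross products: AB x AP = -0.86, BC x BP = -34.4, CA x CP = -180.68
All same sign? yes

Yes, inside


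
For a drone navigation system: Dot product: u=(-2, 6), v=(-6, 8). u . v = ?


u . v = u_x*v_x + u_y*v_y = (-2)*(-6) + 6*8
= 12 + 48 = 60

60


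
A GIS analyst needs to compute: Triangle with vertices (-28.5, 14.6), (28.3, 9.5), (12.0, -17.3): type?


Side lengths squared: AB^2=3252.25, BC^2=983.93, CA^2=2657.86
Sorted: [983.93, 2657.86, 3252.25]
By sides: Scalene, By angles: Acute

Scalene, Acute


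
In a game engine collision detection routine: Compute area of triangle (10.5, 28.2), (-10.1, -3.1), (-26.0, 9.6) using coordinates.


Area = |x_A(y_B-y_C) + x_B(y_C-y_A) + x_C(y_A-y_B)|/2
= |(-133.35) + 187.86 + (-813.8)|/2
= 759.29/2 = 379.645

379.645


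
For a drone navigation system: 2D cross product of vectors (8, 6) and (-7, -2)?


u x v = u_x*v_y - u_y*v_x = 8*(-2) - 6*(-7)
= (-16) - (-42) = 26

26


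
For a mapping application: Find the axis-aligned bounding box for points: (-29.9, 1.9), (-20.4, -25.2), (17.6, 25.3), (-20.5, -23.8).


x range: [-29.9, 17.6]
y range: [-25.2, 25.3]
Bounding box: (-29.9,-25.2) to (17.6,25.3)

(-29.9,-25.2) to (17.6,25.3)


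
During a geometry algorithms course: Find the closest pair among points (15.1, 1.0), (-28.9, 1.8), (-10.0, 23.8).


d(P0,P1) = 44.0073, d(P0,P2) = 33.9094, d(P1,P2) = 29.0036
Closest: P1 and P2

Closest pair: (-28.9, 1.8) and (-10.0, 23.8), distance = 29.0036


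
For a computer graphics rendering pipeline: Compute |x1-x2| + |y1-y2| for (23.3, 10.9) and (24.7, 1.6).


|23.3-24.7| + |10.9-1.6| = 1.4 + 9.3 = 10.7

10.7


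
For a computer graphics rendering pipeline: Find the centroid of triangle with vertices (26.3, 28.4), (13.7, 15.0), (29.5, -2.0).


Centroid = ((x_A+x_B+x_C)/3, (y_A+y_B+y_C)/3)
= ((26.3+13.7+29.5)/3, (28.4+15+(-2))/3)
= (23.1667, 13.8)

(23.1667, 13.8)


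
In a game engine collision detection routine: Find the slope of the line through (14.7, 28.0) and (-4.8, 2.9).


slope = (y2-y1)/(x2-x1) = (2.9-28)/((-4.8)-14.7) = (-25.1)/(-19.5) = 1.2872

1.2872


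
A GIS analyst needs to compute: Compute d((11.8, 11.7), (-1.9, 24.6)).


dx=-13.7, dy=12.9
d^2 = (-13.7)^2 + 12.9^2 = 354.1
d = sqrt(354.1) = 18.8175

18.8175


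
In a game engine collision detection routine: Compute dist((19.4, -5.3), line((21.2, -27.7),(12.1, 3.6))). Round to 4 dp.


|cross product| = 147.5
|line direction| = sqrt(1062.5) = 32.596
Distance = 147.5/sqrt(1062.5) = 4.5251

4.5251


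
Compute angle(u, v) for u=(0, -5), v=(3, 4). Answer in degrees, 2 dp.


u.v = -20, |u| = sqrt(25) = 5, |v| = sqrt(25) = 5
cos(theta) = u.v/(|u||v|) = -20/sqrt(625) = -0.8
theta = acos(-0.8) = 143.13 degrees

143.13 degrees


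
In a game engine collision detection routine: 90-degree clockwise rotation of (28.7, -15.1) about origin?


90° CW: (x,y) -> (y, -x)
(28.7,-15.1) -> (-15.1, -28.7)

(-15.1, -28.7)


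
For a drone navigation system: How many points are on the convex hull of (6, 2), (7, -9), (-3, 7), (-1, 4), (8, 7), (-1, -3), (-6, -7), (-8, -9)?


Convex hull vertices (CCW): (-8, -9), (7, -9), (8, 7), (-3, 7)
Count = 4

4


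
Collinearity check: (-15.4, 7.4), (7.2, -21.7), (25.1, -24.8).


Cross product: (7.2-(-15.4))*((-24.8)-7.4) - ((-21.7)-7.4)*(25.1-(-15.4))
= 450.83

No, not collinear


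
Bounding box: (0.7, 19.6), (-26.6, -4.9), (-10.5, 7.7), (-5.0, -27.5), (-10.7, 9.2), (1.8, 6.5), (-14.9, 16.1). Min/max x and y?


x range: [-26.6, 1.8]
y range: [-27.5, 19.6]
Bounding box: (-26.6,-27.5) to (1.8,19.6)

(-26.6,-27.5) to (1.8,19.6)


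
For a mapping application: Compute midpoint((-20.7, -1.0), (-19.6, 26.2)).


M = (((-20.7)+(-19.6))/2, ((-1)+26.2)/2)
= (-20.15, 12.6)

(-20.15, 12.6)


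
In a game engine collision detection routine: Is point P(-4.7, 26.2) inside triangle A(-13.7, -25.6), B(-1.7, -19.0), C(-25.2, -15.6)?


Cross products: AB x AP = 562.2, BC x BP = -1052, CA x CP = 685.7
All same sign? no

No, outside


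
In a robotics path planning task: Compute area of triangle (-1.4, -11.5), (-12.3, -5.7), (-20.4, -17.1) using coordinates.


Area = |x_A(y_B-y_C) + x_B(y_C-y_A) + x_C(y_A-y_B)|/2
= |(-15.96) + 68.88 + 118.32|/2
= 171.24/2 = 85.62

85.62


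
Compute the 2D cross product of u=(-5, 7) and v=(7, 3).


u x v = u_x*v_y - u_y*v_x = (-5)*3 - 7*7
= (-15) - 49 = -64

-64


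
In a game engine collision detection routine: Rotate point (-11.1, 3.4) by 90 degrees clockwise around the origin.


90° CW: (x,y) -> (y, -x)
(-11.1,3.4) -> (3.4, 11.1)

(3.4, 11.1)


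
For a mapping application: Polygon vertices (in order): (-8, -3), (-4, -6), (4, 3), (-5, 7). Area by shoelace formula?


Shoelace sum: ((-8)*(-6) - (-4)*(-3)) + ((-4)*3 - 4*(-6)) + (4*7 - (-5)*3) + ((-5)*(-3) - (-8)*7)
= 162
Area = |162|/2 = 81

81


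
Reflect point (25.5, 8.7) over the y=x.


Reflection over y=x: (x,y) -> (y,x)
(25.5, 8.7) -> (8.7, 25.5)

(8.7, 25.5)


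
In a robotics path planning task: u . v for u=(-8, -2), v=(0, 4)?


u . v = u_x*v_x + u_y*v_y = (-8)*0 + (-2)*4
= 0 + (-8) = -8

-8


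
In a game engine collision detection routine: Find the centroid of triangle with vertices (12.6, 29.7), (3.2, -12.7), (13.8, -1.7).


Centroid = ((x_A+x_B+x_C)/3, (y_A+y_B+y_C)/3)
= ((12.6+3.2+13.8)/3, (29.7+(-12.7)+(-1.7))/3)
= (9.8667, 5.1)

(9.8667, 5.1)


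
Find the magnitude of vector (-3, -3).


|u| = sqrt((-3)^2 + (-3)^2) = sqrt(18) = 4.2426

4.2426


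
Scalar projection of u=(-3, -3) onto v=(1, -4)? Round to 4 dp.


u.v = 9, |v| = sqrt(17) = 4.1231
Scalar projection = u.v / |v| = 9 / sqrt(17) = 2.1828

2.1828


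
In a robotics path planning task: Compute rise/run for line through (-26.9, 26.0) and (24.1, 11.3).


slope = (y2-y1)/(x2-x1) = (11.3-26)/(24.1-(-26.9)) = (-14.7)/51 = -0.2882

-0.2882


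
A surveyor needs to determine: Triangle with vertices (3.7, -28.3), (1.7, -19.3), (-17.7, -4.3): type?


Side lengths squared: AB^2=85, BC^2=601.36, CA^2=1033.96
Sorted: [85, 601.36, 1033.96]
By sides: Scalene, By angles: Obtuse

Scalene, Obtuse


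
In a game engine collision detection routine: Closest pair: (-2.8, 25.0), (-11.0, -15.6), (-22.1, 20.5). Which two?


d(P0,P1) = 41.4198, d(P0,P2) = 19.8177, d(P1,P2) = 37.768
Closest: P0 and P2

Closest pair: (-2.8, 25.0) and (-22.1, 20.5), distance = 19.8177


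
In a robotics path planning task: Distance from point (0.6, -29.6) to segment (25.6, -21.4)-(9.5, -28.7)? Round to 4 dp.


Project P onto AB: t = 1 (clamped to [0,1])
Closest point on segment: (9.5, -28.7)
Distance: 8.9454

8.9454


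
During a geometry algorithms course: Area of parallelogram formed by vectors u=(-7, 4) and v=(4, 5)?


|u x v| = |(-7)*5 - 4*4|
= |(-35) - 16| = 51

51


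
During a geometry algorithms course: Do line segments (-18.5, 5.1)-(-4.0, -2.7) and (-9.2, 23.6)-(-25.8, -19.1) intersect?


Cross products: d1=-90.01, d2=658.62, d3=340.79, d4=-407.84
d1*d2 < 0 and d3*d4 < 0? yes

Yes, they intersect


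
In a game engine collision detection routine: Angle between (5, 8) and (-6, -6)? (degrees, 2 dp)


u.v = -78, |u| = sqrt(89) = 9.434, |v| = sqrt(72) = 8.4853
cos(theta) = u.v/(|u||v|) = -78/sqrt(6408) = -0.974391
theta = acos(-0.974391) = 167.01 degrees

167.01 degrees


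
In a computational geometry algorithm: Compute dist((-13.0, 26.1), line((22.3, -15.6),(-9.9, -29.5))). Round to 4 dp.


|cross product| = 1833.41
|line direction| = sqrt(1230.05) = 35.0721
Distance = 1833.41/sqrt(1230.05) = 52.2755

52.2755


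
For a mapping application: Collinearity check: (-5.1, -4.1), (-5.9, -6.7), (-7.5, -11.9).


Cross product: ((-5.9)-(-5.1))*((-11.9)-(-4.1)) - ((-6.7)-(-4.1))*((-7.5)-(-5.1))
= 0

Yes, collinear


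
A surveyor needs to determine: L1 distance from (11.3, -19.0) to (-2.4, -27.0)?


|11.3-(-2.4)| + |(-19)-(-27)| = 13.7 + 8 = 21.7

21.7


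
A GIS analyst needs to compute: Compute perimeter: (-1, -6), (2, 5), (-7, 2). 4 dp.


Sides: (-1, -6)->(2, 5): sqrt(130) = 11.401754, (2, 5)->(-7, 2): sqrt(90) = 9.486833, (-7, 2)->(-1, -6): sqrt(100) = 10
Sum = 30.888587
Perimeter = 30.8886

30.8886


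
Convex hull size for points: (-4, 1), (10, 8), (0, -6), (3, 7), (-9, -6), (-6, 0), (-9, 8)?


Convex hull vertices (CCW): (-9, -6), (0, -6), (10, 8), (-9, 8)
Count = 4

4


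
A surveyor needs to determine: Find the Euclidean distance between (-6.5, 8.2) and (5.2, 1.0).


dx=11.7, dy=-7.2
d^2 = 11.7^2 + (-7.2)^2 = 188.73
d = sqrt(188.73) = 13.7379

13.7379


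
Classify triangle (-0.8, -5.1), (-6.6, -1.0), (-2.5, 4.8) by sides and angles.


Side lengths squared: AB^2=50.45, BC^2=50.45, CA^2=100.9
Sorted: [50.45, 50.45, 100.9]
By sides: Isosceles, By angles: Right

Isosceles, Right


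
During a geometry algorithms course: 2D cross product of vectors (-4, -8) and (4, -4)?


u x v = u_x*v_y - u_y*v_x = (-4)*(-4) - (-8)*4
= 16 - (-32) = 48

48


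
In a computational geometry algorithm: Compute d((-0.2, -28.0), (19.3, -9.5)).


dx=19.5, dy=18.5
d^2 = 19.5^2 + 18.5^2 = 722.5
d = sqrt(722.5) = 26.8794

26.8794


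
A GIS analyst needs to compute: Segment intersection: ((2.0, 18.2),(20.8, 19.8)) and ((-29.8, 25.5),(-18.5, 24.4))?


Cross products: d1=-47.51, d2=-8.75, d3=188.12, d4=149.36
d1*d2 < 0 and d3*d4 < 0? no

No, they don't intersect


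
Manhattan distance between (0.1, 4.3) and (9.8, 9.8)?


|0.1-9.8| + |4.3-9.8| = 9.7 + 5.5 = 15.2

15.2


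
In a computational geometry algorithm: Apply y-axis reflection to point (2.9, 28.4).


Reflection over y-axis: (x,y) -> (-x,y)
(2.9, 28.4) -> (-2.9, 28.4)

(-2.9, 28.4)


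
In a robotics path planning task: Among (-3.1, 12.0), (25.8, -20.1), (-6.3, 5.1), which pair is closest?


d(P0,P1) = 43.1928, d(P0,P2) = 7.6059, d(P1,P2) = 40.8099
Closest: P0 and P2

Closest pair: (-3.1, 12.0) and (-6.3, 5.1), distance = 7.6059


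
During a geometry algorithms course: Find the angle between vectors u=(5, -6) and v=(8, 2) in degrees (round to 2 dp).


u.v = 28, |u| = sqrt(61) = 7.8102, |v| = sqrt(68) = 8.2462
cos(theta) = u.v/(|u||v|) = 28/sqrt(4148) = 0.434749
theta = acos(0.434749) = 64.23 degrees

64.23 degrees


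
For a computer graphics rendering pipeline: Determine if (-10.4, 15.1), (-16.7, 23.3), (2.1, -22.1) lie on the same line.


Cross product: ((-16.7)-(-10.4))*((-22.1)-15.1) - (23.3-15.1)*(2.1-(-10.4))
= 131.86

No, not collinear


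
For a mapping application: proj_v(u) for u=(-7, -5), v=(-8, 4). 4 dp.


u.v = 36, |v| = sqrt(80) = 8.9443
Scalar projection = u.v / |v| = 36 / sqrt(80) = 4.0249

4.0249


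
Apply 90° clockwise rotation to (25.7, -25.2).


90° CW: (x,y) -> (y, -x)
(25.7,-25.2) -> (-25.2, -25.7)

(-25.2, -25.7)


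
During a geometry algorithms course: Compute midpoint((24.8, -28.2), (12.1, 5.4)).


M = ((24.8+12.1)/2, ((-28.2)+5.4)/2)
= (18.45, -11.4)

(18.45, -11.4)


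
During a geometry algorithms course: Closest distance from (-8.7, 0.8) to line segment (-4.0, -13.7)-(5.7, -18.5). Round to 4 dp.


Project P onto AB: t = 0 (clamped to [0,1])
Closest point on segment: (-4, -13.7)
Distance: 15.2427

15.2427


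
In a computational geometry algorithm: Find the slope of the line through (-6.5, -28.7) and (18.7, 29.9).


slope = (y2-y1)/(x2-x1) = (29.9-(-28.7))/(18.7-(-6.5)) = 58.6/25.2 = 2.3254

2.3254


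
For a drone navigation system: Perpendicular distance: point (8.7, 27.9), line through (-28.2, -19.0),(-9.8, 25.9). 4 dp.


|cross product| = 793.85
|line direction| = sqrt(2354.57) = 48.5239
Distance = 793.85/sqrt(2354.57) = 16.36

16.36


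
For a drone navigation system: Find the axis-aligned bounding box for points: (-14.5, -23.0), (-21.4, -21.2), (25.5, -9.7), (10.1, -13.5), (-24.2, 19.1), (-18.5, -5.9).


x range: [-24.2, 25.5]
y range: [-23, 19.1]
Bounding box: (-24.2,-23) to (25.5,19.1)

(-24.2,-23) to (25.5,19.1)


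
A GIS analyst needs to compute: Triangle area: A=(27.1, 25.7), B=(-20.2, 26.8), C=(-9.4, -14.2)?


Area = |x_A(y_B-y_C) + x_B(y_C-y_A) + x_C(y_A-y_B)|/2
= |1111.1 + 805.98 + 10.34|/2
= 1927.42/2 = 963.71

963.71


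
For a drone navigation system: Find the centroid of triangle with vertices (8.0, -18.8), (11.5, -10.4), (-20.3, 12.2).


Centroid = ((x_A+x_B+x_C)/3, (y_A+y_B+y_C)/3)
= ((8+11.5+(-20.3))/3, ((-18.8)+(-10.4)+12.2)/3)
= (-0.2667, -5.6667)

(-0.2667, -5.6667)


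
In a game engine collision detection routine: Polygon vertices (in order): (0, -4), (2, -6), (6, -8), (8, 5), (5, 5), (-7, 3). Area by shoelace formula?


Shoelace sum: (0*(-6) - 2*(-4)) + (2*(-8) - 6*(-6)) + (6*5 - 8*(-8)) + (8*5 - 5*5) + (5*3 - (-7)*5) + ((-7)*(-4) - 0*3)
= 215
Area = |215|/2 = 107.5

107.5


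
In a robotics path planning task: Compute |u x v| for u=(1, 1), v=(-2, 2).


|u x v| = |1*2 - 1*(-2)|
= |2 - (-2)| = 4

4


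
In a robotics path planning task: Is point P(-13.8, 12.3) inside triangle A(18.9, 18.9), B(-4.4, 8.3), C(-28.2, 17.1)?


Cross products: AB x AP = -192.84, BC x BP = -12.48, CA x CP = -252
All same sign? yes

Yes, inside


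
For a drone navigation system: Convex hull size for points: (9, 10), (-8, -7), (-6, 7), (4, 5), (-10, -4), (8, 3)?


Convex hull vertices (CCW): (-10, -4), (-8, -7), (8, 3), (9, 10), (-6, 7)
Count = 5

5


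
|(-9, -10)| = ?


|u| = sqrt((-9)^2 + (-10)^2) = sqrt(181) = 13.4536

13.4536


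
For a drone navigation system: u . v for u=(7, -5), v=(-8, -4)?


u . v = u_x*v_x + u_y*v_y = 7*(-8) + (-5)*(-4)
= (-56) + 20 = -36

-36


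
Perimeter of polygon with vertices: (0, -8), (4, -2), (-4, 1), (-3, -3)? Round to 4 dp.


Sides: (0, -8)->(4, -2): sqrt(52) = 7.211103, (4, -2)->(-4, 1): sqrt(73) = 8.544004, (-4, 1)->(-3, -3): sqrt(17) = 4.123106, (-3, -3)->(0, -8): sqrt(34) = 5.830952
Sum = 25.709165
Perimeter = 25.7092

25.7092


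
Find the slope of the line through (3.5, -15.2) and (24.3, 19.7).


slope = (y2-y1)/(x2-x1) = (19.7-(-15.2))/(24.3-3.5) = 34.9/20.8 = 1.6779

1.6779


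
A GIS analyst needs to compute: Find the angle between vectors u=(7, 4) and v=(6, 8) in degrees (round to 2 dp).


u.v = 74, |u| = sqrt(65) = 8.0623, |v| = sqrt(100) = 10
cos(theta) = u.v/(|u||v|) = 74/sqrt(6500) = 0.917857
theta = acos(0.917857) = 23.39 degrees

23.39 degrees


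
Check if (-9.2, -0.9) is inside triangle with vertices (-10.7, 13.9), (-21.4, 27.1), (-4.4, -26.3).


Cross products: AB x AP = 138.56, BC x BP = 175.48, CA x CP = 32.94
All same sign? yes

Yes, inside


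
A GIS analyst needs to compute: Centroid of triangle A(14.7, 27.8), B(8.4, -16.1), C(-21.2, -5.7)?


Centroid = ((x_A+x_B+x_C)/3, (y_A+y_B+y_C)/3)
= ((14.7+8.4+(-21.2))/3, (27.8+(-16.1)+(-5.7))/3)
= (0.6333, 2)

(0.6333, 2)


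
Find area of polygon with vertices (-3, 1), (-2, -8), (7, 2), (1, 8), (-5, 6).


Shoelace sum: ((-3)*(-8) - (-2)*1) + ((-2)*2 - 7*(-8)) + (7*8 - 1*2) + (1*6 - (-5)*8) + ((-5)*1 - (-3)*6)
= 191
Area = |191|/2 = 95.5

95.5


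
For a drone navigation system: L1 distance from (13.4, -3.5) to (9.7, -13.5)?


|13.4-9.7| + |(-3.5)-(-13.5)| = 3.7 + 10 = 13.7

13.7


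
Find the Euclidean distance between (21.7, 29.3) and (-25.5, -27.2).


dx=-47.2, dy=-56.5
d^2 = (-47.2)^2 + (-56.5)^2 = 5420.09
d = sqrt(5420.09) = 73.6213

73.6213


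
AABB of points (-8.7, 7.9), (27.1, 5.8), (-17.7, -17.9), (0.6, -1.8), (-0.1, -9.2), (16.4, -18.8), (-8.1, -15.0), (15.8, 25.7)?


x range: [-17.7, 27.1]
y range: [-18.8, 25.7]
Bounding box: (-17.7,-18.8) to (27.1,25.7)

(-17.7,-18.8) to (27.1,25.7)


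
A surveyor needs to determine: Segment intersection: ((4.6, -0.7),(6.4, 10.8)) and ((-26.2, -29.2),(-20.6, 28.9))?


Cross products: d1=-1629.88, d2=-1670.06, d3=302.9, d4=343.08
d1*d2 < 0 and d3*d4 < 0? no

No, they don't intersect


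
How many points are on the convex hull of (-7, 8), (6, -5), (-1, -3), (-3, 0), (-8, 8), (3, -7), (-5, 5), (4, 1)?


Convex hull vertices (CCW): (-8, 8), (-3, 0), (-1, -3), (3, -7), (6, -5), (4, 1), (-7, 8)
Count = 7

7


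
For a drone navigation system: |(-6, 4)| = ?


|u| = sqrt((-6)^2 + 4^2) = sqrt(52) = 7.2111

7.2111


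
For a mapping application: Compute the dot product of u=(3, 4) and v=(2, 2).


u . v = u_x*v_x + u_y*v_y = 3*2 + 4*2
= 6 + 8 = 14

14


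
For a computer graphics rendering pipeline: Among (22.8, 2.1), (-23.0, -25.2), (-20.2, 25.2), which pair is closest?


d(P0,P1) = 53.3191, d(P0,P2) = 48.812, d(P1,P2) = 50.4777
Closest: P0 and P2

Closest pair: (22.8, 2.1) and (-20.2, 25.2), distance = 48.812


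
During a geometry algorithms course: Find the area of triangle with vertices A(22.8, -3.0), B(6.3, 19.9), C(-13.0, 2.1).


Area = |x_A(y_B-y_C) + x_B(y_C-y_A) + x_C(y_A-y_B)|/2
= |405.84 + 32.13 + 297.7|/2
= 735.67/2 = 367.835

367.835


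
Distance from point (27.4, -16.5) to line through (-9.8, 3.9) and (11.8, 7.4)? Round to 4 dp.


|cross product| = 570.84
|line direction| = sqrt(478.81) = 21.8817
Distance = 570.84/sqrt(478.81) = 26.0875

26.0875


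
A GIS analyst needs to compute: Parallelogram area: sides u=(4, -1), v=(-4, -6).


|u x v| = |4*(-6) - (-1)*(-4)|
= |(-24) - 4| = 28

28


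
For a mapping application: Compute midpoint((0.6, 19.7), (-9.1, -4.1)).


M = ((0.6+(-9.1))/2, (19.7+(-4.1))/2)
= (-4.25, 7.8)

(-4.25, 7.8)


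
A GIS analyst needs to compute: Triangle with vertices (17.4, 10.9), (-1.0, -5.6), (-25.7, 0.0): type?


Side lengths squared: AB^2=610.81, BC^2=641.45, CA^2=1976.42
Sorted: [610.81, 641.45, 1976.42]
By sides: Scalene, By angles: Obtuse

Scalene, Obtuse


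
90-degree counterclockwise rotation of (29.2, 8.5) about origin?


90° CCW: (x,y) -> (-y, x)
(29.2,8.5) -> (-8.5, 29.2)

(-8.5, 29.2)


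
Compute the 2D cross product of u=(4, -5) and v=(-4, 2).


u x v = u_x*v_y - u_y*v_x = 4*2 - (-5)*(-4)
= 8 - 20 = -12

-12


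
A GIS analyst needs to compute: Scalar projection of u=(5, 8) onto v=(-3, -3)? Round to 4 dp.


u.v = -39, |v| = sqrt(18) = 4.2426
Scalar projection = u.v / |v| = -39 / sqrt(18) = -9.1924

-9.1924


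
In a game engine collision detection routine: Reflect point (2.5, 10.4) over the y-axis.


Reflection over y-axis: (x,y) -> (-x,y)
(2.5, 10.4) -> (-2.5, 10.4)

(-2.5, 10.4)


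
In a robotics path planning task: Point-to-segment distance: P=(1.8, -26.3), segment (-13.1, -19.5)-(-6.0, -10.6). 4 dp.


Project P onto AB: t = 0.3493 (clamped to [0,1])
Closest point on segment: (-10.6203, -16.3917)
Distance: 15.8883

15.8883


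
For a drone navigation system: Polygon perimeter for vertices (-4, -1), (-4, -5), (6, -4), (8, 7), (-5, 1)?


Sides: (-4, -1)->(-4, -5): sqrt(16) = 4, (-4, -5)->(6, -4): sqrt(101) = 10.049876, (6, -4)->(8, 7): sqrt(125) = 11.18034, (8, 7)->(-5, 1): sqrt(205) = 14.317821, (-5, 1)->(-4, -1): sqrt(5) = 2.236068
Sum = 41.784105
Perimeter = 41.7841

41.7841


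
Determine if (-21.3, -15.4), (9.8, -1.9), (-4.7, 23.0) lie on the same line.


Cross product: (9.8-(-21.3))*(23-(-15.4)) - ((-1.9)-(-15.4))*((-4.7)-(-21.3))
= 970.14

No, not collinear


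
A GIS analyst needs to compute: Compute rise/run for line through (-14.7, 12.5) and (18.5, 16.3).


slope = (y2-y1)/(x2-x1) = (16.3-12.5)/(18.5-(-14.7)) = 3.8/33.2 = 0.1145

0.1145


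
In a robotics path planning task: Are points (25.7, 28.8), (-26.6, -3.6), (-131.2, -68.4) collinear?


Cross product: ((-26.6)-25.7)*((-68.4)-28.8) - ((-3.6)-28.8)*((-131.2)-25.7)
= 0

Yes, collinear


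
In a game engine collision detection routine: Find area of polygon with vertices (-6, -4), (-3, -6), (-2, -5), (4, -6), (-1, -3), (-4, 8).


Shoelace sum: ((-6)*(-6) - (-3)*(-4)) + ((-3)*(-5) - (-2)*(-6)) + ((-2)*(-6) - 4*(-5)) + (4*(-3) - (-1)*(-6)) + ((-1)*8 - (-4)*(-3)) + ((-4)*(-4) - (-6)*8)
= 85
Area = |85|/2 = 42.5

42.5


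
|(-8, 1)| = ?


|u| = sqrt((-8)^2 + 1^2) = sqrt(65) = 8.0623

8.0623


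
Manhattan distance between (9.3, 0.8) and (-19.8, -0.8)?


|9.3-(-19.8)| + |0.8-(-0.8)| = 29.1 + 1.6 = 30.7

30.7


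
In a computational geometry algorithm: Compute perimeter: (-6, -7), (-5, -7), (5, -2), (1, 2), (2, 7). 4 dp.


Sides: (-6, -7)->(-5, -7): sqrt(1) = 1, (-5, -7)->(5, -2): sqrt(125) = 11.18034, (5, -2)->(1, 2): sqrt(32) = 5.656854, (1, 2)->(2, 7): sqrt(26) = 5.09902, (2, 7)->(-6, -7): sqrt(260) = 16.124515
Sum = 39.060729
Perimeter = 39.0607

39.0607


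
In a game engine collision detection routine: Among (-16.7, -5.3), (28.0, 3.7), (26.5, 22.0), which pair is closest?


d(P0,P1) = 45.597, d(P0,P2) = 51.1031, d(P1,P2) = 18.3614
Closest: P1 and P2

Closest pair: (28.0, 3.7) and (26.5, 22.0), distance = 18.3614


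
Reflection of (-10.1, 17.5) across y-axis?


Reflection over y-axis: (x,y) -> (-x,y)
(-10.1, 17.5) -> (10.1, 17.5)

(10.1, 17.5)


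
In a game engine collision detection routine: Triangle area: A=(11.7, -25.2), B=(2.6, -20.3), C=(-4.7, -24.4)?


Area = |x_A(y_B-y_C) + x_B(y_C-y_A) + x_C(y_A-y_B)|/2
= |47.97 + 2.08 + 23.03|/2
= 73.08/2 = 36.54

36.54


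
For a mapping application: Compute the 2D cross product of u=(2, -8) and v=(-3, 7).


u x v = u_x*v_y - u_y*v_x = 2*7 - (-8)*(-3)
= 14 - 24 = -10

-10


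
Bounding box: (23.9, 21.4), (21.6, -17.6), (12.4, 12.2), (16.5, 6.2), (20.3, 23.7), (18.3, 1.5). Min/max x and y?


x range: [12.4, 23.9]
y range: [-17.6, 23.7]
Bounding box: (12.4,-17.6) to (23.9,23.7)

(12.4,-17.6) to (23.9,23.7)


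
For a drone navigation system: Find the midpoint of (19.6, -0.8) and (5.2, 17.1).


M = ((19.6+5.2)/2, ((-0.8)+17.1)/2)
= (12.4, 8.15)

(12.4, 8.15)


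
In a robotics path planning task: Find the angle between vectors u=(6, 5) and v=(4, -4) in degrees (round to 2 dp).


u.v = 4, |u| = sqrt(61) = 7.8102, |v| = sqrt(32) = 5.6569
cos(theta) = u.v/(|u||v|) = 4/sqrt(1952) = 0.090536
theta = acos(0.090536) = 84.81 degrees

84.81 degrees


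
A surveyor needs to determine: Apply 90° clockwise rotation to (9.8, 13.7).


90° CW: (x,y) -> (y, -x)
(9.8,13.7) -> (13.7, -9.8)

(13.7, -9.8)


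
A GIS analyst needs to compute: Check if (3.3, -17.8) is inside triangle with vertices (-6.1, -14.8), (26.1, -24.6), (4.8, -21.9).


Cross products: AB x AP = -4.48, BC x BP = -83.28, CA x CP = -34.04
All same sign? yes

Yes, inside


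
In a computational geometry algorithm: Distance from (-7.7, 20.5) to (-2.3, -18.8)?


dx=5.4, dy=-39.3
d^2 = 5.4^2 + (-39.3)^2 = 1573.65
d = sqrt(1573.65) = 39.6693

39.6693


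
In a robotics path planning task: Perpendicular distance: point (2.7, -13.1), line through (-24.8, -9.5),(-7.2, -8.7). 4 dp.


|cross product| = 85.36
|line direction| = sqrt(310.4) = 17.6182
Distance = 85.36/sqrt(310.4) = 4.845

4.845


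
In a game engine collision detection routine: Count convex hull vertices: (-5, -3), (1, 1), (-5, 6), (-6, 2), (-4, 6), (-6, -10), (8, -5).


Convex hull vertices (CCW): (-6, -10), (8, -5), (-4, 6), (-5, 6), (-6, 2)
Count = 5

5


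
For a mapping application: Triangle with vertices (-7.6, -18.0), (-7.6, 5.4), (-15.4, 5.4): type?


Side lengths squared: AB^2=547.56, BC^2=60.84, CA^2=608.4
Sorted: [60.84, 547.56, 608.4]
By sides: Scalene, By angles: Right

Scalene, Right


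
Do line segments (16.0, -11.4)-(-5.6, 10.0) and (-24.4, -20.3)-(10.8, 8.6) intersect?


Cross products: d1=-854.28, d2=523.24, d3=1056.8, d4=-320.72
d1*d2 < 0 and d3*d4 < 0? yes

Yes, they intersect


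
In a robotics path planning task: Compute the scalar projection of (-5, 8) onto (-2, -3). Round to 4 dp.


u.v = -14, |v| = sqrt(13) = 3.6056
Scalar projection = u.v / |v| = -14 / sqrt(13) = -3.8829

-3.8829


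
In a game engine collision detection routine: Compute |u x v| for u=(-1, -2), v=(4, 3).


|u x v| = |(-1)*3 - (-2)*4|
= |(-3) - (-8)| = 5

5


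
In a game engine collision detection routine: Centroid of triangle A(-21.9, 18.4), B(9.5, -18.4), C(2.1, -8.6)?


Centroid = ((x_A+x_B+x_C)/3, (y_A+y_B+y_C)/3)
= (((-21.9)+9.5+2.1)/3, (18.4+(-18.4)+(-8.6))/3)
= (-3.4333, -2.8667)

(-3.4333, -2.8667)


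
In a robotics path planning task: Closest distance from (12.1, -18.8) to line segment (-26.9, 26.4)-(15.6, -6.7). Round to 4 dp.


Project P onto AB: t = 1 (clamped to [0,1])
Closest point on segment: (15.6, -6.7)
Distance: 12.596

12.596


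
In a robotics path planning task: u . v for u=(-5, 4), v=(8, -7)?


u . v = u_x*v_x + u_y*v_y = (-5)*8 + 4*(-7)
= (-40) + (-28) = -68

-68


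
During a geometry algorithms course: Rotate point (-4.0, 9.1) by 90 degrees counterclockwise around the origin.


90° CCW: (x,y) -> (-y, x)
(-4,9.1) -> (-9.1, -4)

(-9.1, -4)


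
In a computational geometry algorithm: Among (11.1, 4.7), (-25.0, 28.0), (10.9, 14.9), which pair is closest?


d(P0,P1) = 42.9663, d(P0,P2) = 10.202, d(P1,P2) = 38.2154
Closest: P0 and P2

Closest pair: (11.1, 4.7) and (10.9, 14.9), distance = 10.202


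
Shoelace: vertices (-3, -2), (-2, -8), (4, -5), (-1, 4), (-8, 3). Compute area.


Shoelace sum: ((-3)*(-8) - (-2)*(-2)) + ((-2)*(-5) - 4*(-8)) + (4*4 - (-1)*(-5)) + ((-1)*3 - (-8)*4) + ((-8)*(-2) - (-3)*3)
= 127
Area = |127|/2 = 63.5

63.5


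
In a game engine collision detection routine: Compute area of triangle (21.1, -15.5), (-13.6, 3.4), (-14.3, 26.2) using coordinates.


Area = |x_A(y_B-y_C) + x_B(y_C-y_A) + x_C(y_A-y_B)|/2
= |(-481.08) + (-567.12) + 270.27|/2
= 777.93/2 = 388.965

388.965


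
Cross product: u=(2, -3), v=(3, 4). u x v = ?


u x v = u_x*v_y - u_y*v_x = 2*4 - (-3)*3
= 8 - (-9) = 17

17


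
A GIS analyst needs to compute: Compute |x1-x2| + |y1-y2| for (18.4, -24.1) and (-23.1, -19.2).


|18.4-(-23.1)| + |(-24.1)-(-19.2)| = 41.5 + 4.9 = 46.4

46.4


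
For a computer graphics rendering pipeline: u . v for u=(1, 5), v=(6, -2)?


u . v = u_x*v_x + u_y*v_y = 1*6 + 5*(-2)
= 6 + (-10) = -4

-4


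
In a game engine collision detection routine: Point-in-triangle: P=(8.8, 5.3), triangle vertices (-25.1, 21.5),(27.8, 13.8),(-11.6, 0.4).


Cross products: AB x AP = -595.95, BC x BP = 80.3, CA x CP = -496.59
All same sign? no

No, outside


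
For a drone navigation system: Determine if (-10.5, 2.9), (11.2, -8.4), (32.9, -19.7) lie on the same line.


Cross product: (11.2-(-10.5))*((-19.7)-2.9) - ((-8.4)-2.9)*(32.9-(-10.5))
= 0

Yes, collinear


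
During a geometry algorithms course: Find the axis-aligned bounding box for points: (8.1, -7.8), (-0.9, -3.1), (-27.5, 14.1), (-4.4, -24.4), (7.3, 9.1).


x range: [-27.5, 8.1]
y range: [-24.4, 14.1]
Bounding box: (-27.5,-24.4) to (8.1,14.1)

(-27.5,-24.4) to (8.1,14.1)


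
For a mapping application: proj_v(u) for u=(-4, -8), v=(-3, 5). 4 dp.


u.v = -28, |v| = sqrt(34) = 5.831
Scalar projection = u.v / |v| = -28 / sqrt(34) = -4.802

-4.802


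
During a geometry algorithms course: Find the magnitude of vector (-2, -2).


|u| = sqrt((-2)^2 + (-2)^2) = sqrt(8) = 2.8284

2.8284


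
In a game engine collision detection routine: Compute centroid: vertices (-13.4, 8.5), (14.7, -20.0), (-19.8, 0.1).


Centroid = ((x_A+x_B+x_C)/3, (y_A+y_B+y_C)/3)
= (((-13.4)+14.7+(-19.8))/3, (8.5+(-20)+0.1)/3)
= (-6.1667, -3.8)

(-6.1667, -3.8)


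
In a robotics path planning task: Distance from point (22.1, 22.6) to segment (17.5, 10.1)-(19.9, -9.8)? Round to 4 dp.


Project P onto AB: t = 0 (clamped to [0,1])
Closest point on segment: (17.5, 10.1)
Distance: 13.3195

13.3195


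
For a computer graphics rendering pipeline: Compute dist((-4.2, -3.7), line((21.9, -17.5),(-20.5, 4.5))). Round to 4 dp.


|cross product| = 10.92
|line direction| = sqrt(2281.76) = 47.7678
Distance = 10.92/sqrt(2281.76) = 0.2286

0.2286


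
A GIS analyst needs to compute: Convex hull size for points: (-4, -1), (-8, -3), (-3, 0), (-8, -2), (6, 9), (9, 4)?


Convex hull vertices (CCW): (-8, -3), (9, 4), (6, 9), (-8, -2)
Count = 4

4


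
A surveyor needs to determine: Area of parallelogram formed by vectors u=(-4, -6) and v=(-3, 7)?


|u x v| = |(-4)*7 - (-6)*(-3)|
= |(-28) - 18| = 46

46


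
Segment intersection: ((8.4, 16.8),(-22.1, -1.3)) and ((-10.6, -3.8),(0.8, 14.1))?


Cross products: d1=-105.26, d2=234.35, d3=284.4, d4=-55.21
d1*d2 < 0 and d3*d4 < 0? yes

Yes, they intersect


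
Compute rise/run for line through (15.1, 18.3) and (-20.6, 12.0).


slope = (y2-y1)/(x2-x1) = (12-18.3)/((-20.6)-15.1) = (-6.3)/(-35.7) = 0.1765

0.1765


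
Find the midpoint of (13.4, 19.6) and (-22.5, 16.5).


M = ((13.4+(-22.5))/2, (19.6+16.5)/2)
= (-4.55, 18.05)

(-4.55, 18.05)


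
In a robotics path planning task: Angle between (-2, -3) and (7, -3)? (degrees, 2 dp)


u.v = -5, |u| = sqrt(13) = 3.6056, |v| = sqrt(58) = 7.6158
cos(theta) = u.v/(|u||v|) = -5/sqrt(754) = -0.182089
theta = acos(-0.182089) = 100.49 degrees

100.49 degrees


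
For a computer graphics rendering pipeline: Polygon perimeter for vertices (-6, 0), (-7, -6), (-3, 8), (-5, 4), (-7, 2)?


Sides: (-6, 0)->(-7, -6): sqrt(37) = 6.082763, (-7, -6)->(-3, 8): sqrt(212) = 14.56022, (-3, 8)->(-5, 4): sqrt(20) = 4.472136, (-5, 4)->(-7, 2): sqrt(8) = 2.828427, (-7, 2)->(-6, 0): sqrt(5) = 2.236068
Sum = 30.179614
Perimeter = 30.1796

30.1796


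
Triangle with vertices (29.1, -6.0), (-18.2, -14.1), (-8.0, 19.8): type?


Side lengths squared: AB^2=2302.9, BC^2=1253.25, CA^2=2042.05
Sorted: [1253.25, 2042.05, 2302.9]
By sides: Scalene, By angles: Acute

Scalene, Acute


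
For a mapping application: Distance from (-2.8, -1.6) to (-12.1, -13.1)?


dx=-9.3, dy=-11.5
d^2 = (-9.3)^2 + (-11.5)^2 = 218.74
d = sqrt(218.74) = 14.7899

14.7899


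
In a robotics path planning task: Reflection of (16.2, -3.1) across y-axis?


Reflection over y-axis: (x,y) -> (-x,y)
(16.2, -3.1) -> (-16.2, -3.1)

(-16.2, -3.1)


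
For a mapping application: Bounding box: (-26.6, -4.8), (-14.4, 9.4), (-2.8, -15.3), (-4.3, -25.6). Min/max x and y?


x range: [-26.6, -2.8]
y range: [-25.6, 9.4]
Bounding box: (-26.6,-25.6) to (-2.8,9.4)

(-26.6,-25.6) to (-2.8,9.4)


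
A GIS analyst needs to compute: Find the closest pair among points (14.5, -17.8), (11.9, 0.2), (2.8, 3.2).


d(P0,P1) = 18.1868, d(P0,P2) = 24.0393, d(P1,P2) = 9.5818
Closest: P1 and P2

Closest pair: (11.9, 0.2) and (2.8, 3.2), distance = 9.5818


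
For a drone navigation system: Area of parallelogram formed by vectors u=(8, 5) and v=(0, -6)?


|u x v| = |8*(-6) - 5*0|
= |(-48) - 0| = 48

48


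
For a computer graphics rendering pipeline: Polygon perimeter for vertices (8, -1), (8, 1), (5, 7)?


Sides: (8, -1)->(8, 1): sqrt(4) = 2, (8, 1)->(5, 7): sqrt(45) = 6.708204, (5, 7)->(8, -1): sqrt(73) = 8.544004
Sum = 17.252208
Perimeter = 17.2522

17.2522


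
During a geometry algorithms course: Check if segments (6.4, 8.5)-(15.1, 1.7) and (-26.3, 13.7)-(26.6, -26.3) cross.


Cross products: d1=1032.92, d2=1021.2, d3=-177.12, d4=-165.4
d1*d2 < 0 and d3*d4 < 0? no

No, they don't intersect


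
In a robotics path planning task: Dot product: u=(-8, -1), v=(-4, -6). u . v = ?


u . v = u_x*v_x + u_y*v_y = (-8)*(-4) + (-1)*(-6)
= 32 + 6 = 38

38


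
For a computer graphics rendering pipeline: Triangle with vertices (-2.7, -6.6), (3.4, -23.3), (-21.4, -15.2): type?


Side lengths squared: AB^2=316.1, BC^2=680.65, CA^2=423.65
Sorted: [316.1, 423.65, 680.65]
By sides: Scalene, By angles: Acute

Scalene, Acute


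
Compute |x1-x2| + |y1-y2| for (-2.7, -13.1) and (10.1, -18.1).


|(-2.7)-10.1| + |(-13.1)-(-18.1)| = 12.8 + 5 = 17.8

17.8


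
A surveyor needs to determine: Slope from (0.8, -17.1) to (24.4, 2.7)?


slope = (y2-y1)/(x2-x1) = (2.7-(-17.1))/(24.4-0.8) = 19.8/23.6 = 0.839

0.839


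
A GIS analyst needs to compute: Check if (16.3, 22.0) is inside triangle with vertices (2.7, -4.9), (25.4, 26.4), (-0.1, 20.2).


Cross products: AB x AP = 184.95, BC x BP = 55.78, CA x CP = 416.68
All same sign? yes

Yes, inside


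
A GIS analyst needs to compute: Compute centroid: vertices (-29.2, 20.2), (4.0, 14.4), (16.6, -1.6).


Centroid = ((x_A+x_B+x_C)/3, (y_A+y_B+y_C)/3)
= (((-29.2)+4+16.6)/3, (20.2+14.4+(-1.6))/3)
= (-2.8667, 11)

(-2.8667, 11)


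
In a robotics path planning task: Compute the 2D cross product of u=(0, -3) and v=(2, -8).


u x v = u_x*v_y - u_y*v_x = 0*(-8) - (-3)*2
= 0 - (-6) = 6

6


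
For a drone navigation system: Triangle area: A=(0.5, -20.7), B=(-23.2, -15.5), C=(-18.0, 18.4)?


Area = |x_A(y_B-y_C) + x_B(y_C-y_A) + x_C(y_A-y_B)|/2
= |(-16.95) + (-907.12) + 93.6|/2
= 830.47/2 = 415.235

415.235


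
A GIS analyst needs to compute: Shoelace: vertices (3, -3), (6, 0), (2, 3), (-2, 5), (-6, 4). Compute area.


Shoelace sum: (3*0 - 6*(-3)) + (6*3 - 2*0) + (2*5 - (-2)*3) + ((-2)*4 - (-6)*5) + ((-6)*(-3) - 3*4)
= 80
Area = |80|/2 = 40

40


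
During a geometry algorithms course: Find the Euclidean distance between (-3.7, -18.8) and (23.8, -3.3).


dx=27.5, dy=15.5
d^2 = 27.5^2 + 15.5^2 = 996.5
d = sqrt(996.5) = 31.5674

31.5674


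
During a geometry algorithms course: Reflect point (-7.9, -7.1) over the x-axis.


Reflection over x-axis: (x,y) -> (x,-y)
(-7.9, -7.1) -> (-7.9, 7.1)

(-7.9, 7.1)


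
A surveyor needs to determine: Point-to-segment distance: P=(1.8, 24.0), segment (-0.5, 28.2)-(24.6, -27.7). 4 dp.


Project P onto AB: t = 0.0779 (clamped to [0,1])
Closest point on segment: (1.4554, 23.8452)
Distance: 0.3778

0.3778
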